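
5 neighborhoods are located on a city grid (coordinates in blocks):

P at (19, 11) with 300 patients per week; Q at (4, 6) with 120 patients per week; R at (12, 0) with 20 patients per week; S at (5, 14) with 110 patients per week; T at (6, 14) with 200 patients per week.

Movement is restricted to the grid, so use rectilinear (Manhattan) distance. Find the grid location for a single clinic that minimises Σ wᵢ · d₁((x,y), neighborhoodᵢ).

Manhattan distance separates: Σwᵢ(|x−xᵢ|+|y−yᵢ|) = Σwᵢ|x−xᵢ| + Σwᵢ|y−yᵢ|, so x and y are optimised independently as 1-D weighted medians.
Total weight W = 750; half = 375.
x-coordinate, sorted with cumulative weight:
  x=4 (Q, w=120) cum 120
  x=5 (S, w=110) cum 230
  x=6 (T, w=200) cum 430  ← median
  x=12 (R, w=20) cum 450
  x=19 (P, w=300) cum 750
⇒ x* = 6
y-coordinate, sorted with cumulative weight:
  y=0 (R, w=20) cum 20
  y=6 (Q, w=120) cum 140
  y=11 (P, w=300) cum 440  ← median
  y=14 (S, w=110) cum 550
  y=14 (T, w=200) cum 750
⇒ y* = 11

(6, 11)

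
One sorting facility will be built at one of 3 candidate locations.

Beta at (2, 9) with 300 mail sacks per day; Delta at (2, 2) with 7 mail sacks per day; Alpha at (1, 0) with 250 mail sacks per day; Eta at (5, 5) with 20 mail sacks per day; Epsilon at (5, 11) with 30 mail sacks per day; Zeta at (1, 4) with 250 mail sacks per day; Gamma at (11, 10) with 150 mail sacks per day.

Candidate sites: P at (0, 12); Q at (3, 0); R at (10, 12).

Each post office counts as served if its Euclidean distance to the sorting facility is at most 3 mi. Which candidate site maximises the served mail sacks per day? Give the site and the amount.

Q, covering 257

Coverage radius r = 3 mi; a point is covered iff (Δx)²+(Δy)² ≤ 3² = 9.
  P (0, 12): covers {none} → 0
  Q (3, 0): covers {Delta, Alpha} → 257
  R (10, 12): covers {Gamma} → 150
Maximum coverage at Q: 257 mail sacks per day.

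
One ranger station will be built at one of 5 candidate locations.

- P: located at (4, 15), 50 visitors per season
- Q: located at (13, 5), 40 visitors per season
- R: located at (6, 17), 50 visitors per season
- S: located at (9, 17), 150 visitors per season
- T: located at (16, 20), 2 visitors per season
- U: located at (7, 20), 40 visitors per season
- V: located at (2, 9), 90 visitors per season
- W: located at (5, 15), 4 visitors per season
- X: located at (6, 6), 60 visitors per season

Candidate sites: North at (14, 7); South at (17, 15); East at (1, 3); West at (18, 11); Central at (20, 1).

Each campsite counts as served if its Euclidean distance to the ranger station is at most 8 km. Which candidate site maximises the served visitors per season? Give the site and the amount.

East, covering 150

Coverage radius r = 8 km; a point is covered iff (Δx)²+(Δy)² ≤ 8² = 64.
  North (14, 7): covers {Q} → 40
  South (17, 15): covers {T} → 2
  East (1, 3): covers {V, X} → 150
  West (18, 11): covers {Q} → 40
  Central (20, 1): covers {none} → 0
Maximum coverage at East: 150 visitors per season.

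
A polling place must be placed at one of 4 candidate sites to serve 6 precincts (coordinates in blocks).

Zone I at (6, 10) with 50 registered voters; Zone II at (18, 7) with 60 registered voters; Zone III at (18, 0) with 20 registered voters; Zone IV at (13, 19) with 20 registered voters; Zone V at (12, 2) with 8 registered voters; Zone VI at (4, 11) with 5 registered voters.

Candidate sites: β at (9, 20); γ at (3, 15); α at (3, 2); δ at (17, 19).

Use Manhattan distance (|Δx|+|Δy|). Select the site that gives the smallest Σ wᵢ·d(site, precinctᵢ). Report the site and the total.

Total weighted distance at each candidate:
  β (9, 20): total = 2888
  γ (3, 15): total = 2861
  α (3, 2): total = 2752
  δ (17, 19): total = 2541
Minimum is at δ with total 2541 blocks.

δ, total 2541 blocks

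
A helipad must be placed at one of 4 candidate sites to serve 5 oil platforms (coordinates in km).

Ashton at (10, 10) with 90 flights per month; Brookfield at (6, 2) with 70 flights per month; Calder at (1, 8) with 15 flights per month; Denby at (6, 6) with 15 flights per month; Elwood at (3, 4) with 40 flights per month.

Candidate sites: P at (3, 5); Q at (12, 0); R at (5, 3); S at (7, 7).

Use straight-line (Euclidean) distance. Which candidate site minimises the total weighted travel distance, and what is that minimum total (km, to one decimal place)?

S, total 1051.2 km

Total weighted distance at each candidate:
  P (3, 5): total = 1212.7
  Q (12, 0): total = 2085.8
  R (5, 3): total = 1106.1
  S (7, 7): total = 1051.2
Minimum is at S with total 1051.2 km.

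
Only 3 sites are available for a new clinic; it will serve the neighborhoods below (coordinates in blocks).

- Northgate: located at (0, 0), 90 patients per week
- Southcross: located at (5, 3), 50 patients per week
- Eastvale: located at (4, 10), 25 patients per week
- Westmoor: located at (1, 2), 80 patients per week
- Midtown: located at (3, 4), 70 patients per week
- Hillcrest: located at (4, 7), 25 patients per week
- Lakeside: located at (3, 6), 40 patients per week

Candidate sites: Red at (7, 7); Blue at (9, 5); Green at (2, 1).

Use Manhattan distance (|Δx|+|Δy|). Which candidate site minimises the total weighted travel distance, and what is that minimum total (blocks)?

Total weighted distance at each candidate:
  Red (7, 7): total = 3355
  Blue (9, 5): total = 3635
  Green (2, 1): total = 1675
Minimum is at Green with total 1675 blocks.

Green, total 1675 blocks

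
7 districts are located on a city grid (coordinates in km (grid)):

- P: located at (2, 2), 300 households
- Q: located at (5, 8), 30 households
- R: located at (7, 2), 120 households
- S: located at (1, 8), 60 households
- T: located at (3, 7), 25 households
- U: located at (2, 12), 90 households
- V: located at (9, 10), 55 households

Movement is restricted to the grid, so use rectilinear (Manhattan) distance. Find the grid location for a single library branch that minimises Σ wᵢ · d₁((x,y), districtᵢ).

(2, 2)

Manhattan distance separates: Σwᵢ(|x−xᵢ|+|y−yᵢ|) = Σwᵢ|x−xᵢ| + Σwᵢ|y−yᵢ|, so x and y are optimised independently as 1-D weighted medians.
Total weight W = 680; half = 340.
x-coordinate, sorted with cumulative weight:
  x=1 (S, w=60) cum 60
  x=2 (P, w=300) cum 360  ← median
  x=2 (U, w=90) cum 450
  x=3 (T, w=25) cum 475
  x=5 (Q, w=30) cum 505
  x=7 (R, w=120) cum 625
  x=9 (V, w=55) cum 680
⇒ x* = 2
y-coordinate, sorted with cumulative weight:
  y=2 (P, w=300) cum 300
  y=2 (R, w=120) cum 420  ← median
  y=7 (T, w=25) cum 445
  y=8 (Q, w=30) cum 475
  y=8 (S, w=60) cum 535
  y=10 (V, w=55) cum 590
  y=12 (U, w=90) cum 680
⇒ y* = 2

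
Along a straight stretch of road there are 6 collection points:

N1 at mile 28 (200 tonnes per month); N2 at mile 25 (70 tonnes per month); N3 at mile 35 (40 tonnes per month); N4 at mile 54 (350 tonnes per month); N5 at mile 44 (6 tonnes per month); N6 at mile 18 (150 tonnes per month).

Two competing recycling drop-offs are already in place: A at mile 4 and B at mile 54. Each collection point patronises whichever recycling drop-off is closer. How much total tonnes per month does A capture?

420

The indifferent point is the midpoint (4+54)/2 = 29; collection points left of it (closer to A at 4) go to A, those right go to B.
  N6 at 18 (w=150) → A
  N2 at 25 (w=70) → A
  N1 at 28 (w=200) → A
  N3 at 35 (w=40) → B
  N5 at 44 (w=6) → B
  N4 at 54 (w=350) → B
A captures 420; B captures 396.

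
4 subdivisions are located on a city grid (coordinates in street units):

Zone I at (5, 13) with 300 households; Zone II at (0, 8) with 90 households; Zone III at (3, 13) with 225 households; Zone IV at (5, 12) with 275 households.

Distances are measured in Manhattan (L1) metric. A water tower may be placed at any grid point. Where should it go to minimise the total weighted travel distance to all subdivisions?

Manhattan distance separates: Σwᵢ(|x−xᵢ|+|y−yᵢ|) = Σwᵢ|x−xᵢ| + Σwᵢ|y−yᵢ|, so x and y are optimised independently as 1-D weighted medians.
Total weight W = 890; half = 445.
x-coordinate, sorted with cumulative weight:
  x=0 (Zone II, w=90) cum 90
  x=3 (Zone III, w=225) cum 315
  x=5 (Zone I, w=300) cum 615  ← median
  x=5 (Zone IV, w=275) cum 890
⇒ x* = 5
y-coordinate, sorted with cumulative weight:
  y=8 (Zone II, w=90) cum 90
  y=12 (Zone IV, w=275) cum 365
  y=13 (Zone I, w=300) cum 665  ← median
  y=13 (Zone III, w=225) cum 890
⇒ y* = 13

(5, 13)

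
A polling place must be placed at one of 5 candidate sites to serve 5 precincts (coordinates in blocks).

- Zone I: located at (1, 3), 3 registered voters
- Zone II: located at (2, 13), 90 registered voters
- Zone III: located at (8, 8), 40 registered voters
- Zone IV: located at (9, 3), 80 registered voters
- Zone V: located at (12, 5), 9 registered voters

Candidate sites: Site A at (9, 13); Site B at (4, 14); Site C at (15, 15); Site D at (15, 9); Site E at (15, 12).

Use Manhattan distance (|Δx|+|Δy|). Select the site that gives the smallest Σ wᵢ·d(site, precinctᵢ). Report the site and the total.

Site A, total 1823 blocks

Total weighted distance at each candidate:
  Site A (9, 13): total = 1823
  Site B (4, 14): total = 2145
  Site C (15, 15): total = 3545
  Site D (15, 9): total = 2933
  Site E (15, 12): total = 3059
Minimum is at Site A with total 1823 blocks.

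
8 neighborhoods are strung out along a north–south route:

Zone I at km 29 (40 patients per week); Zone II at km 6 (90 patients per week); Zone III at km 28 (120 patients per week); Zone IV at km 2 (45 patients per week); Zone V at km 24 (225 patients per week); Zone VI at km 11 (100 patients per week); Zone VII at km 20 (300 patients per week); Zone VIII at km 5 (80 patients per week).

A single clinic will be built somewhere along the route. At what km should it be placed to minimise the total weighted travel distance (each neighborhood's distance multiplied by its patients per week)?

For a sum of weighted absolute distances on a line, the optimum is the weighted median (not the mean). Total weight W = 1000; half-weight = 500.
Sort by position and accumulate weight:
  km 2 (Zone IV, w=45) → cum 45
  km 5 (Zone VIII, w=80) → cum 125
  km 6 (Zone II, w=90) → cum 215
  km 11 (Zone VI, w=100) → cum 315
  km 20 (Zone VII, w=300) → cum 615  ≥ 500 → median here
  km 24 (Zone V, w=225) → cum 840
  km 28 (Zone III, w=120) → cum 960
  km 29 (Zone I, w=40) → cum 1000
Optimal location: km 20.

x = 20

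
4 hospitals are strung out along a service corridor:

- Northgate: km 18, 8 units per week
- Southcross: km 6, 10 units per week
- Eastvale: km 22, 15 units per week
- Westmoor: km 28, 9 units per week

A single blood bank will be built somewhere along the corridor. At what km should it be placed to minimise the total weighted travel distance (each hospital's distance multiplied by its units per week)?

For a sum of weighted absolute distances on a line, the optimum is the weighted median (not the mean). Total weight W = 42; half-weight = 21.
Sort by position and accumulate weight:
  km 6 (Southcross, w=10) → cum 10
  km 18 (Northgate, w=8) → cum 18
  km 22 (Eastvale, w=15) → cum 33  ≥ 21 → median here
  km 28 (Westmoor, w=9) → cum 42
Optimal location: km 22.

x = 22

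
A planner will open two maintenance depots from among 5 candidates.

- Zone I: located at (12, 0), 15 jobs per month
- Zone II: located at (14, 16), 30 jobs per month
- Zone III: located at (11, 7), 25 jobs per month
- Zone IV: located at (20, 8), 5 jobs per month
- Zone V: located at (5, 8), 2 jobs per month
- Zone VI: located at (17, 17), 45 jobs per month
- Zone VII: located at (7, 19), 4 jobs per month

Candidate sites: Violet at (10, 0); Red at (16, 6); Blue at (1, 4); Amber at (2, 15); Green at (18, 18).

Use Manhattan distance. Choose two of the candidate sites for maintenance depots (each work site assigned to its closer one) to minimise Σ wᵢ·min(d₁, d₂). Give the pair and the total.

{Violet, Green}, total 634

Evaluate every pair (each demand assigned to the nearer of the two):
  {Violet, Green}: total = 634
  {Red, Green}: total = 674
  {Blue, Green}: total = 944
  {Amber, Green}: total = 1171
  {Violet, Red}: total = 1224
  {Red, Amber}: total = 1286
  {Red, Blue}: total = 1330
  {Violet, Amber}: total = 1531
  {Blue, Amber}: total = 1872
  {Violet, Blue}: total = 2100
Best pair: {Violet, Green} with total 634.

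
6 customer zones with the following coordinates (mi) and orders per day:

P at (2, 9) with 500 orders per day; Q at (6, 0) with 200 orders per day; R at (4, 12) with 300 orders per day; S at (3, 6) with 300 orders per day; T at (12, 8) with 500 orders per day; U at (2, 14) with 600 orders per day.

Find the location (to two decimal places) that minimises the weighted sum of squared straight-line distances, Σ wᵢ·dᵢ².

The minimiser of Σwᵢ‖p−pᵢ‖² is the weighted centroid p* = (Σwᵢpᵢ)/(Σwᵢ).
Σwᵢ = 2400.
Σwᵢxᵢ = 500·2 + 200·6 + 300·4 + 300·3 + 500·12 + 600·2 = 11500.
Σwᵢyᵢ = 500·9 + 200·0 + 300·12 + 300·6 + 500·8 + 600·14 = 22300.
x* = 11500/2400 = 4.79, y* = 22300/2400 = 9.29.

(4.79, 9.29)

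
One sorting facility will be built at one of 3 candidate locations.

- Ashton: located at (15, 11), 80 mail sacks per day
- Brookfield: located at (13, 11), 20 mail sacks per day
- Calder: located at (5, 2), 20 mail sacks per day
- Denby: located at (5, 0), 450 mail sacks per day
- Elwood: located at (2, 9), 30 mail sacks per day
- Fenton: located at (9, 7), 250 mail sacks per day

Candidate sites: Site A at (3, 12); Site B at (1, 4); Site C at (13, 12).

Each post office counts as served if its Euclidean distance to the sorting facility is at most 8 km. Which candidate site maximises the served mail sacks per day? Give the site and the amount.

Coverage radius r = 8 km; a point is covered iff (Δx)²+(Δy)² ≤ 8² = 64.
  Site A (3, 12): covers {Elwood, Fenton} → 280
  Site B (1, 4): covers {Calder, Denby, Elwood} → 500
  Site C (13, 12): covers {Ashton, Brookfield, Fenton} → 350
Maximum coverage at Site B: 500 mail sacks per day.

Site B, covering 500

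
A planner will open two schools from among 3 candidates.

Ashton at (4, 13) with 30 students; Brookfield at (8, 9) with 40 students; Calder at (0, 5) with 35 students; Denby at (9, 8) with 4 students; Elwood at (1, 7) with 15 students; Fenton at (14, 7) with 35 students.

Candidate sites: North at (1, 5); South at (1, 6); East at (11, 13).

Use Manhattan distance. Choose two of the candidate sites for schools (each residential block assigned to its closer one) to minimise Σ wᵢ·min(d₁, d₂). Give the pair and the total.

{North, East}, total 898

Evaluate every pair (each demand assigned to the nearer of the two):
  {North, East}: total = 898
  {South, East}: total = 918
  {North, South}: total = 1280
Best pair: {North, East} with total 898.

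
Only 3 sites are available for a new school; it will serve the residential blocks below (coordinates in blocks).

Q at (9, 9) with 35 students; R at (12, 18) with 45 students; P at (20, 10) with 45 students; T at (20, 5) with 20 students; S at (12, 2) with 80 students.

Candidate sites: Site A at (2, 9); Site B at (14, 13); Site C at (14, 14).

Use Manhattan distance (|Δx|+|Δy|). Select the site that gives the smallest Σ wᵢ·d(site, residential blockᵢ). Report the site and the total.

Total weighted distance at each candidate:
  Site A (2, 9): total = 3755
  Site B (14, 13): total = 2355
  Site C (14, 14): total = 2490
Minimum is at Site B with total 2355 blocks.

Site B, total 2355 blocks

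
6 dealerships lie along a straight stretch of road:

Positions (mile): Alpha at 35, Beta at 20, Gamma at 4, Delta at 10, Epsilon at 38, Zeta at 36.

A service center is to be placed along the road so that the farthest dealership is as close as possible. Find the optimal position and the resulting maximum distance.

location 21, max distance 17

The 1-center on a line is the midpoint of the two extreme points: leftmost at 4, rightmost at 38.
Optimal location = (4 + 38)/2 = 21; maximum distance = (38 − 4)/2 = 17.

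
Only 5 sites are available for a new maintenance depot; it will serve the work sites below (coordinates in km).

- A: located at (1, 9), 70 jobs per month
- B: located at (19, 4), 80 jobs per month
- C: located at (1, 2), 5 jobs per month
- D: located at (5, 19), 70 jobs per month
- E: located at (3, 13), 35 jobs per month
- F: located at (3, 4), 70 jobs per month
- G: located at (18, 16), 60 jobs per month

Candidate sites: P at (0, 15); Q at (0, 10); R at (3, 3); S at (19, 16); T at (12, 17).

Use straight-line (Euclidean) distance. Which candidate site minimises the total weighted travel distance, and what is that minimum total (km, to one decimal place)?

Q, total 4210.5 km

Total weighted distance at each candidate:
  P (0, 15): total = 4701.5
  Q (0, 10): total = 4210.5
  R (3, 3): total = 4476.1
  S (19, 16): total = 5457.9
  T (12, 17): total = 4552.4
Minimum is at Q with total 4210.5 km.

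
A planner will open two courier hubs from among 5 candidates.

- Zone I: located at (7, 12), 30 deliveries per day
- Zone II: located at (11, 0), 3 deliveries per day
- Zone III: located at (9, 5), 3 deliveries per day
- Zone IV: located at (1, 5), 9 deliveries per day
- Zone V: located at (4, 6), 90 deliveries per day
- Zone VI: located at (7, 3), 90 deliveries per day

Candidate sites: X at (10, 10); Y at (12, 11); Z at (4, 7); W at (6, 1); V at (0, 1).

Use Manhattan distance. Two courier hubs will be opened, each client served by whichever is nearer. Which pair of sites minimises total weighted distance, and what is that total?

{Z, W}, total 684

Evaluate every pair (each demand assigned to the nearer of the two):
  {Z, W}: total = 684
  {X, Z}: total = 966
  {Y, Z}: total = 1002
  {Z, V}: total = 1062
  {X, W}: total = 1167
  {Y, W}: total = 1200
  {W, V}: total = 1344
  {X, V}: total = 1866
  {Y, V}: total = 1908
  {X, Y}: total = 2127
Best pair: {Z, W} with total 684.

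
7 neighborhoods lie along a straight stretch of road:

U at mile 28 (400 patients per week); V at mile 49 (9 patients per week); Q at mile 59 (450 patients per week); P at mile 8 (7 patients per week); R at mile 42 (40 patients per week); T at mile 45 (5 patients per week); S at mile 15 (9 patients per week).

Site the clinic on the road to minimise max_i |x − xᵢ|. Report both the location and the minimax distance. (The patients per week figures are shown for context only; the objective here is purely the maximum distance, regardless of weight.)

The 1-center on a line is the midpoint of the two extreme points: leftmost at 8, rightmost at 59.
Optimal location = (8 + 59)/2 = 33.5; maximum distance = (59 − 8)/2 = 25.5.

location 33.5, max distance 25.5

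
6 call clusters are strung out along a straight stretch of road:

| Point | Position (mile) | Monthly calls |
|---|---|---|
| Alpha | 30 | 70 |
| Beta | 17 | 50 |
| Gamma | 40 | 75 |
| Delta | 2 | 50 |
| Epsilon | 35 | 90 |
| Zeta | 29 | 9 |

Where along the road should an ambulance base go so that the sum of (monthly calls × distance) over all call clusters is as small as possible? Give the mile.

For a sum of weighted absolute distances on a line, the optimum is the weighted median (not the mean). Total weight W = 344; half-weight = 172.
Sort by position and accumulate weight:
  mile 2 (Delta, w=50) → cum 50
  mile 17 (Beta, w=50) → cum 100
  mile 29 (Zeta, w=9) → cum 109
  mile 30 (Alpha, w=70) → cum 179  ≥ 172 → median here
  mile 35 (Epsilon, w=90) → cum 269
  mile 40 (Gamma, w=75) → cum 344
Optimal location: mile 30.

x = 30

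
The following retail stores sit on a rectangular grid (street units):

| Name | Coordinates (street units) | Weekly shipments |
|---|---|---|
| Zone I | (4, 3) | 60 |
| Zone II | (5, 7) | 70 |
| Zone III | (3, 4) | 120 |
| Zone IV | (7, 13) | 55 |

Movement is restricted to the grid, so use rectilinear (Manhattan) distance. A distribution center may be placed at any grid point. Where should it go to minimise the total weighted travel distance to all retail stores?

Manhattan distance separates: Σwᵢ(|x−xᵢ|+|y−yᵢ|) = Σwᵢ|x−xᵢ| + Σwᵢ|y−yᵢ|, so x and y are optimised independently as 1-D weighted medians.
Total weight W = 305; half = 152.5.
x-coordinate, sorted with cumulative weight:
  x=3 (Zone III, w=120) cum 120
  x=4 (Zone I, w=60) cum 180  ← median
  x=5 (Zone II, w=70) cum 250
  x=7 (Zone IV, w=55) cum 305
⇒ x* = 4
y-coordinate, sorted with cumulative weight:
  y=3 (Zone I, w=60) cum 60
  y=4 (Zone III, w=120) cum 180  ← median
  y=7 (Zone II, w=70) cum 250
  y=13 (Zone IV, w=55) cum 305
⇒ y* = 4

(4, 4)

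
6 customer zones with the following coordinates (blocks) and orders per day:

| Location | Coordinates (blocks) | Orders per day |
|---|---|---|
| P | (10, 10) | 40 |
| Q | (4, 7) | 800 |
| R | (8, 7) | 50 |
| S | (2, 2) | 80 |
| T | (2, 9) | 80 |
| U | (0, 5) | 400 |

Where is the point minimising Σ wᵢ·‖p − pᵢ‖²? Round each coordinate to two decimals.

(2.98, 6.37)

The minimiser of Σwᵢ‖p−pᵢ‖² is the weighted centroid p* = (Σwᵢpᵢ)/(Σwᵢ).
Σwᵢ = 1450.
Σwᵢxᵢ = 40·10 + 800·4 + 50·8 + 80·2 + 80·2 + 400·0 = 4320.
Σwᵢyᵢ = 40·10 + 800·7 + 50·7 + 80·2 + 80·9 + 400·5 = 9230.
x* = 4320/1450 = 2.98, y* = 9230/1450 = 6.37.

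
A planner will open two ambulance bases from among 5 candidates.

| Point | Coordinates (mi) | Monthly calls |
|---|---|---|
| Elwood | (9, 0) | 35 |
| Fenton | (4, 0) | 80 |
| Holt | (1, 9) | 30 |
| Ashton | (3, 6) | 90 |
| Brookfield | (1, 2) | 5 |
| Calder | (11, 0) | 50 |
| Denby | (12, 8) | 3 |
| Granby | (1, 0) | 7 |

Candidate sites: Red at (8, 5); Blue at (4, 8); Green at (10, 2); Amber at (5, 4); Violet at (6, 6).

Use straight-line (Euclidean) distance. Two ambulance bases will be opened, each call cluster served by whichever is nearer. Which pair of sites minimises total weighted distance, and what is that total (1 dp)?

Evaluate every pair (each demand assigned to the nearer of the two):
  {Green, Amber}: total = 1047.5
  {Blue, Green}: total = 1104.5
  {Green, Violet}: total = 1246.6
  {Blue, Amber}: total = 1270.5
  {Red, Amber}: total = 1323.5
  {Red, Blue}: total = 1386.7
  {Amber, Violet}: total = 1398.8
  {Red, Green}: total = 1510.1
  {Red, Violet}: total = 1522.6
  {Blue, Violet}: total = 1533.0
Best pair: {Green, Amber} with total 1047.5.

{Green, Amber}, total 1047.5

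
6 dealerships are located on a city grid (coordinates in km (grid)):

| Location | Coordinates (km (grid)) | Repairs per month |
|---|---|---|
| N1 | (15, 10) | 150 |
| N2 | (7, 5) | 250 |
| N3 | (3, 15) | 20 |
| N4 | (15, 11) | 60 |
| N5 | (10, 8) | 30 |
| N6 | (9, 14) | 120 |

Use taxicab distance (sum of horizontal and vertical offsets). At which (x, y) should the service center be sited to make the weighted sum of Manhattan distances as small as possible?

Manhattan distance separates: Σwᵢ(|x−xᵢ|+|y−yᵢ|) = Σwᵢ|x−xᵢ| + Σwᵢ|y−yᵢ|, so x and y are optimised independently as 1-D weighted medians.
Total weight W = 630; half = 315.
x-coordinate, sorted with cumulative weight:
  x=3 (N3, w=20) cum 20
  x=7 (N2, w=250) cum 270
  x=9 (N6, w=120) cum 390  ← median
  x=10 (N5, w=30) cum 420
  x=15 (N1, w=150) cum 570
  x=15 (N4, w=60) cum 630
⇒ x* = 9
y-coordinate, sorted with cumulative weight:
  y=5 (N2, w=250) cum 250
  y=8 (N5, w=30) cum 280
  y=10 (N1, w=150) cum 430  ← median
  y=11 (N4, w=60) cum 490
  y=14 (N6, w=120) cum 610
  y=15 (N3, w=20) cum 630
⇒ y* = 10

(9, 10)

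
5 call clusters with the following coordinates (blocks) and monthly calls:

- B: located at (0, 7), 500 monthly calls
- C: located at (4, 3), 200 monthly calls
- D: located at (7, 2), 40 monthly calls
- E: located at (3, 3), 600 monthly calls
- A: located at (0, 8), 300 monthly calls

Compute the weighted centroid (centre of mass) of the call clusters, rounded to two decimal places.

The minimiser of Σwᵢ‖p−pᵢ‖² is the weighted centroid p* = (Σwᵢpᵢ)/(Σwᵢ).
Σwᵢ = 1640.
Σwᵢxᵢ = 500·0 + 200·4 + 40·7 + 600·3 + 300·0 = 2880.
Σwᵢyᵢ = 500·7 + 200·3 + 40·2 + 600·3 + 300·8 = 8380.
x* = 2880/1640 = 1.76, y* = 8380/1640 = 5.11.

(1.76, 5.11)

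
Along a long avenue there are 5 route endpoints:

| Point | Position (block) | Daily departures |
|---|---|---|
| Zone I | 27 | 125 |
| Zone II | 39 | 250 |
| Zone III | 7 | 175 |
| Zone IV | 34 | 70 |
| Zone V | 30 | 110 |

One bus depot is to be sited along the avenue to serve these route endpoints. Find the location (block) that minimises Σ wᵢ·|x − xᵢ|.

For a sum of weighted absolute distances on a line, the optimum is the weighted median (not the mean). Total weight W = 730; half-weight = 365.
Sort by position and accumulate weight:
  block 7 (Zone III, w=175) → cum 175
  block 27 (Zone I, w=125) → cum 300
  block 30 (Zone V, w=110) → cum 410  ≥ 365 → median here
  block 34 (Zone IV, w=70) → cum 480
  block 39 (Zone II, w=250) → cum 730
Optimal location: block 30.

x = 30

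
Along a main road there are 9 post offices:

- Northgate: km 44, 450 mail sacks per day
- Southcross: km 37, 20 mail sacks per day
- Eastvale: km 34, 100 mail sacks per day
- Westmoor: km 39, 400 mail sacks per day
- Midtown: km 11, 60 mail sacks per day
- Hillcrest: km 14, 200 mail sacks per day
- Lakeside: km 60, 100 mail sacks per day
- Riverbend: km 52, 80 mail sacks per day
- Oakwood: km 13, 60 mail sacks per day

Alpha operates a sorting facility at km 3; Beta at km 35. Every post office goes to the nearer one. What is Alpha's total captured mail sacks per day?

The indifferent point is the midpoint (3+35)/2 = 19; post offices left of it (closer to Alpha at 3) go to Alpha, those right go to Beta.
  Midtown at 11 (w=60) → Alpha
  Oakwood at 13 (w=60) → Alpha
  Hillcrest at 14 (w=200) → Alpha
  Eastvale at 34 (w=100) → Beta
  Southcross at 37 (w=20) → Beta
  Westmoor at 39 (w=400) → Beta
  Northgate at 44 (w=450) → Beta
  Riverbend at 52 (w=80) → Beta
  Lakeside at 60 (w=100) → Beta
Alpha captures 320; Beta captures 1150.

320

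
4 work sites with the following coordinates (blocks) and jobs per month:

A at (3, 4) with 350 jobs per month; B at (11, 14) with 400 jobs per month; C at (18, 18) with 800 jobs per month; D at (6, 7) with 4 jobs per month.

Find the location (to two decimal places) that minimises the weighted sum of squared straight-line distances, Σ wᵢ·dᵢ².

The minimiser of Σwᵢ‖p−pᵢ‖² is the weighted centroid p* = (Σwᵢpᵢ)/(Σwᵢ).
Σwᵢ = 1554.
Σwᵢxᵢ = 350·3 + 400·11 + 800·18 + 4·6 = 19874.
Σwᵢyᵢ = 350·4 + 400·14 + 800·18 + 4·7 = 21428.
x* = 19874/1554 = 12.79, y* = 21428/1554 = 13.79.

(12.79, 13.79)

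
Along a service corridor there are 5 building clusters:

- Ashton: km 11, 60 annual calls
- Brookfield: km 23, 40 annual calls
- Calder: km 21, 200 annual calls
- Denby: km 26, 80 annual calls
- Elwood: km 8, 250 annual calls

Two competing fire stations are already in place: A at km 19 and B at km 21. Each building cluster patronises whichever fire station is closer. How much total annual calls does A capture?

310

The indifferent point is the midpoint (19+21)/2 = 20; building clusters left of it (closer to A at 19) go to A, those right go to B.
  Elwood at 8 (w=250) → A
  Ashton at 11 (w=60) → A
  Calder at 21 (w=200) → B
  Brookfield at 23 (w=40) → B
  Denby at 26 (w=80) → B
A captures 310; B captures 320.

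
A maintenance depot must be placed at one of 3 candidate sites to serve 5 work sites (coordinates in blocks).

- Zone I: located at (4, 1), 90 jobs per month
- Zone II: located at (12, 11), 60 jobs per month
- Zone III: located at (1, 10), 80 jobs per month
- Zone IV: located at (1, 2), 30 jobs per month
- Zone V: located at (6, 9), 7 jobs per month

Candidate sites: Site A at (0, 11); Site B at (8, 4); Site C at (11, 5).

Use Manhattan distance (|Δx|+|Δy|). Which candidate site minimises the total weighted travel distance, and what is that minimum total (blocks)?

Total weighted distance at each candidate:
  Site A (0, 11): total = 2496
  Site B (8, 4): total = 2649
  Site C (11, 5): total = 3063
Minimum is at Site A with total 2496 blocks.

Site A, total 2496 blocks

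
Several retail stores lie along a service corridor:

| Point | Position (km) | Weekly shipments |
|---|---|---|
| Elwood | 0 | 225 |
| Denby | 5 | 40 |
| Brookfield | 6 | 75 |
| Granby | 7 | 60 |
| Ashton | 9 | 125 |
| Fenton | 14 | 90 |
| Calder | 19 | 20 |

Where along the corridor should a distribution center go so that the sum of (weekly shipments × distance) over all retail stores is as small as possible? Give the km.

For a sum of weighted absolute distances on a line, the optimum is the weighted median (not the mean). Total weight W = 635; half-weight = 317.5.
Sort by position and accumulate weight:
  km 0 (Elwood, w=225) → cum 225
  km 5 (Denby, w=40) → cum 265
  km 6 (Brookfield, w=75) → cum 340  ≥ 317.5 → median here
  km 7 (Granby, w=60) → cum 400
  km 9 (Ashton, w=125) → cum 525
  km 14 (Fenton, w=90) → cum 615
  km 19 (Calder, w=20) → cum 635
Optimal location: km 6.

x = 6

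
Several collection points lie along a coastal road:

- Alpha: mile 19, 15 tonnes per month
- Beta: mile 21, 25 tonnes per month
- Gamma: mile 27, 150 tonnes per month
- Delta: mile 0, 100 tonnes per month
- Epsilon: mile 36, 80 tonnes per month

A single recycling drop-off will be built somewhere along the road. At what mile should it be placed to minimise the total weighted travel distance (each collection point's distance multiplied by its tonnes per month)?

x = 27

For a sum of weighted absolute distances on a line, the optimum is the weighted median (not the mean). Total weight W = 370; half-weight = 185.
Sort by position and accumulate weight:
  mile 0 (Delta, w=100) → cum 100
  mile 19 (Alpha, w=15) → cum 115
  mile 21 (Beta, w=25) → cum 140
  mile 27 (Gamma, w=150) → cum 290  ≥ 185 → median here
  mile 36 (Epsilon, w=80) → cum 370
Optimal location: mile 27.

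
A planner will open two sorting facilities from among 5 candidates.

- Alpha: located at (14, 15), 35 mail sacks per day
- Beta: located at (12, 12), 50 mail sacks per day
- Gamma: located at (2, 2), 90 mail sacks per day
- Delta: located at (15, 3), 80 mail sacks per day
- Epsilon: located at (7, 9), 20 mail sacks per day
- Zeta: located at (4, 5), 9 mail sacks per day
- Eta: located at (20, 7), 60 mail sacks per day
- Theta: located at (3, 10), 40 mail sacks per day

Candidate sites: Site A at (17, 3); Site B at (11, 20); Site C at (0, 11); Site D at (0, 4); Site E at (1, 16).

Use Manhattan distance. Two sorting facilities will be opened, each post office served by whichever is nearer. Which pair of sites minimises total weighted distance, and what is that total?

Evaluate every pair (each demand assigned to the nearer of the two):
  {Site A, Site D}: total = 2810
  {Site A, Site C}: total = 3175
  {Site A, Site E}: total = 3826
  {Site A, Site B}: total = 3905
  {Site B, Site D}: total = 4335
  {Site C, Site D}: total = 4685
  {Site D, Site E}: total = 4865
  {Site B, Site C}: total = 5150
  {Site B, Site E}: total = 5786
  {Site C, Site E}: total = 5840
Best pair: {Site A, Site D} with total 2810.

{Site A, Site D}, total 2810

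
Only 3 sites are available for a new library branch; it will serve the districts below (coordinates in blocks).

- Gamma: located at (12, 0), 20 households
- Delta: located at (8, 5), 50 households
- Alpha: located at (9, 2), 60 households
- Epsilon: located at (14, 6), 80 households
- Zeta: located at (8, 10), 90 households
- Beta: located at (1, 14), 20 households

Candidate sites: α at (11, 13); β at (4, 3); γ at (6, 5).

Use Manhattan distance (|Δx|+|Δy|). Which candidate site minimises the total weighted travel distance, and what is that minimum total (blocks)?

Total weighted distance at each candidate:
  α (11, 13): total = 3170
  β (4, 3): total = 3190
  γ (6, 5): total = 2310
Minimum is at γ with total 2310 blocks.

γ, total 2310 blocks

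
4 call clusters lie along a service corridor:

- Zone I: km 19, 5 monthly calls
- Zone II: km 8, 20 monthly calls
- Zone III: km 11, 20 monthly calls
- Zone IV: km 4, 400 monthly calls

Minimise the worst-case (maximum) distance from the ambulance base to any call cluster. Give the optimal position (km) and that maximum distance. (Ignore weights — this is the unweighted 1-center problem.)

The 1-center on a line is the midpoint of the two extreme points: leftmost at 4, rightmost at 19.
Optimal location = (4 + 19)/2 = 11.5; maximum distance = (19 − 4)/2 = 7.5.

location 11.5, max distance 7.5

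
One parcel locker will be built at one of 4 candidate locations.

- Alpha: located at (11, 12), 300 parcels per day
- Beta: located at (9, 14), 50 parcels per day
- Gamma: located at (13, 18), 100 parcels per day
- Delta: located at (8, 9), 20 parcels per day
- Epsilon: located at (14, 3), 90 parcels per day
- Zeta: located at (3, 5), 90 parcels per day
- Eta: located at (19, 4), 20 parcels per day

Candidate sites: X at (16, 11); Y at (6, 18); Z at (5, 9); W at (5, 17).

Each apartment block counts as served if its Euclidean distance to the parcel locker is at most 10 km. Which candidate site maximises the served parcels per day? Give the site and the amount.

Coverage radius r = 10 km; a point is covered iff (Δx)²+(Δy)² ≤ 10² = 100.
  X (16, 11): covers {Alpha, Beta, Gamma, Delta, Epsilon, Eta} → 580
  Y (6, 18): covers {Alpha, Beta, Gamma, Delta} → 470
  Z (5, 9): covers {Alpha, Beta, Delta, Zeta} → 460
  W (5, 17): covers {Alpha, Beta, Gamma, Delta} → 470
Maximum coverage at X: 580 parcels per day.

X, covering 580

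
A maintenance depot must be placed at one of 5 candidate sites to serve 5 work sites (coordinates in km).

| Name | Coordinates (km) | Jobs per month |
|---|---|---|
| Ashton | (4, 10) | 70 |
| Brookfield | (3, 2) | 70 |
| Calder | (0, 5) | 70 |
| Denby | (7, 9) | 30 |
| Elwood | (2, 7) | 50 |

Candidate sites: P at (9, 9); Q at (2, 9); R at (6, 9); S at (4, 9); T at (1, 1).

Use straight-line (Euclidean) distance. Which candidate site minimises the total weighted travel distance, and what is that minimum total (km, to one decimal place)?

S, total 1192.4 km

Total weighted distance at each candidate:
  P (9, 9): total = 2115.7
  Q (2, 9): total = 1214.5
  R (6, 9): total = 1448.0
  S (4, 9): total = 1192.4
  T (1, 1): total = 1713.4
Minimum is at S with total 1192.4 km.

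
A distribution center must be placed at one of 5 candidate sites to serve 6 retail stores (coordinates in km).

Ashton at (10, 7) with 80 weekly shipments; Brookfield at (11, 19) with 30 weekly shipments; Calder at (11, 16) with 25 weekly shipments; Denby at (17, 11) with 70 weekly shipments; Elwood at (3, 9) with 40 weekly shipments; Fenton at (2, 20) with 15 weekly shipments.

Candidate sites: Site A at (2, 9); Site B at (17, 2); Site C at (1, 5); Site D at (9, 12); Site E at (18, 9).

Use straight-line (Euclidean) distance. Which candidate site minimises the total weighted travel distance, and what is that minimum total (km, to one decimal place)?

Total weighted distance at each candidate:
  Site A (2, 9): total = 2612.6
  Site B (17, 2): total = 3217.4
  Site C (1, 5): total = 3225.9
  Site D (9, 12): total = 1730.3
  Site E (18, 9): total = 2321.2
Minimum is at Site D with total 1730.3 km.

Site D, total 1730.3 km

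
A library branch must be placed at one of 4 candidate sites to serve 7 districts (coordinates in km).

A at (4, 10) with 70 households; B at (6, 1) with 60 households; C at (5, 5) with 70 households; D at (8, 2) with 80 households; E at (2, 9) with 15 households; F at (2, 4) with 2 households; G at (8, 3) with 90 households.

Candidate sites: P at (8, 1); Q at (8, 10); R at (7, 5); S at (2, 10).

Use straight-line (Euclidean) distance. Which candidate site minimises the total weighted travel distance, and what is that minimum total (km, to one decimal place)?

R, total 1356.0 km

Total weighted distance at each candidate:
  P (8, 1): total = 1582.8
  Q (8, 10): total = 2619.6
  R (7, 5): total = 1356.0
  S (2, 10): total = 2795.9
Minimum is at R with total 1356.0 km.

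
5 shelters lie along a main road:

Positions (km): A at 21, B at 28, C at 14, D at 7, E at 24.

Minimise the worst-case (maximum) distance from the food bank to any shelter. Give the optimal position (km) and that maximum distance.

The 1-center on a line is the midpoint of the two extreme points: leftmost at 7, rightmost at 28.
Optimal location = (7 + 28)/2 = 17.5; maximum distance = (28 − 7)/2 = 10.5.

location 17.5, max distance 10.5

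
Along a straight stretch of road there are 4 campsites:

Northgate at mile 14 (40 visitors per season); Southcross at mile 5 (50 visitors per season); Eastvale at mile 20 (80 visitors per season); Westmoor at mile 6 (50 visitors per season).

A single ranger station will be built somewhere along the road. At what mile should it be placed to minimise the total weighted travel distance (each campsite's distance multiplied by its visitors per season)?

For a sum of weighted absolute distances on a line, the optimum is the weighted median (not the mean). Total weight W = 220; half-weight = 110.
Sort by position and accumulate weight:
  mile 5 (Southcross, w=50) → cum 50
  mile 6 (Westmoor, w=50) → cum 100
  mile 14 (Northgate, w=40) → cum 140  ≥ 110 → median here
  mile 20 (Eastvale, w=80) → cum 220
Optimal location: mile 14.

x = 14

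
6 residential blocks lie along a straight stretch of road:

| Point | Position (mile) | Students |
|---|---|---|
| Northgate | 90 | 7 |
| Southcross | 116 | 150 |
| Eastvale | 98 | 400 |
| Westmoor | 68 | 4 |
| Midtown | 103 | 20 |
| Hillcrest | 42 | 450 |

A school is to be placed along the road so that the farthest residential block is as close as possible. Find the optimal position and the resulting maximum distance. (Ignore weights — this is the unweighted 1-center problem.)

location 79, max distance 37

The 1-center on a line is the midpoint of the two extreme points: leftmost at 42, rightmost at 116.
Optimal location = (42 + 116)/2 = 79; maximum distance = (116 − 42)/2 = 37.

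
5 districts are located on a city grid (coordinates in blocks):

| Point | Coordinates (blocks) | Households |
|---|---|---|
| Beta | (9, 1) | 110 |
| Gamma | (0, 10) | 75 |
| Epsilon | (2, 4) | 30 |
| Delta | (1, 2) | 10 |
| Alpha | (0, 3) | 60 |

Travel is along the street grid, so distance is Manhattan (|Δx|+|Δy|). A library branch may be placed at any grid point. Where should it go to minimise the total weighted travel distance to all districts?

Manhattan distance separates: Σwᵢ(|x−xᵢ|+|y−yᵢ|) = Σwᵢ|x−xᵢ| + Σwᵢ|y−yᵢ|, so x and y are optimised independently as 1-D weighted medians.
Total weight W = 285; half = 142.5.
x-coordinate, sorted with cumulative weight:
  x=0 (Gamma, w=75) cum 75
  x=0 (Alpha, w=60) cum 135
  x=1 (Delta, w=10) cum 145  ← median
  x=2 (Epsilon, w=30) cum 175
  x=9 (Beta, w=110) cum 285
⇒ x* = 1
y-coordinate, sorted with cumulative weight:
  y=1 (Beta, w=110) cum 110
  y=2 (Delta, w=10) cum 120
  y=3 (Alpha, w=60) cum 180  ← median
  y=4 (Epsilon, w=30) cum 210
  y=10 (Gamma, w=75) cum 285
⇒ y* = 3

(1, 3)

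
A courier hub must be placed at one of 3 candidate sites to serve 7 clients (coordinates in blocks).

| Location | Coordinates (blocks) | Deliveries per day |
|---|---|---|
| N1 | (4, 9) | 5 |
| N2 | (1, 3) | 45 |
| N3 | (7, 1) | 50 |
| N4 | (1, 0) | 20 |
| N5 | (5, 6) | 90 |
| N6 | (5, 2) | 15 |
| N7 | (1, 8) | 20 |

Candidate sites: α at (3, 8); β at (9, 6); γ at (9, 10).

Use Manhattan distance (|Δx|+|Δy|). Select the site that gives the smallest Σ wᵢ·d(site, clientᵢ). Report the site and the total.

α, total 1595 blocks

Total weighted distance at each candidate:
  α (3, 8): total = 1595
  β (9, 6): total = 1845
  γ (9, 10): total = 2715
Minimum is at α with total 1595 blocks.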